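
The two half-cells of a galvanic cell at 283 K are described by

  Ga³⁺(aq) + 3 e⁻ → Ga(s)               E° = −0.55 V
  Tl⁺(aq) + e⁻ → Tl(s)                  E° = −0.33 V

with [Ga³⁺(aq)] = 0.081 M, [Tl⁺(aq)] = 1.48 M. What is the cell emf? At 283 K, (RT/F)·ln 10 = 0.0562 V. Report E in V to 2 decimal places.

+0.25 V

Tl⁺/Tl is reduced (cathode, E° = −0.33 V) and Ga³⁺/Ga is oxidized (anode).
E°cell = −0.33 − (−0.55) = +0.22 V, with n = 3 electrons transferred.
The balanced reaction is 3 Tl⁺(aq) + Ga(s) → 3 Tl(s) + Ga³⁺(aq), so Q = [Ga³⁺(aq)] / [Tl⁺(aq)]^3 = 0.025 and log Q = −1.602.
E = E° − (0.0562/n)·log Q = +0.22 − (0.0562/3)(−1.602) = +0.25 V.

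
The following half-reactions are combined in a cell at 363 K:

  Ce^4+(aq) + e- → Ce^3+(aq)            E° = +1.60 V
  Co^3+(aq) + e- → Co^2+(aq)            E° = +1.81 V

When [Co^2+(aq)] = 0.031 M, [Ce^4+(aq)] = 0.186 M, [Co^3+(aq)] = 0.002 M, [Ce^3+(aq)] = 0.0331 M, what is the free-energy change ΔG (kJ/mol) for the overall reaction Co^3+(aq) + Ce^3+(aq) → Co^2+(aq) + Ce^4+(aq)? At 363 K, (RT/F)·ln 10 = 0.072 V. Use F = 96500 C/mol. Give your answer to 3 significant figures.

E°cell = +1.81 − (+1.60) = +0.21 V; the balanced reaction transfers n = 1 electron.
The reaction quotient is ([Co^2+(aq)]·[Ce^4+(aq)]) / ([Co^3+(aq)]·[Ce^3+(aq)]) = 87.1; by Nernst, E = +0.21 − (0.072/1)(1.940) = +0.0703 V.
Then ΔG = −nFE = −1 × 96500 × +0.0703 J/mol = −6.78 kJ/mol.

−6.78 kJ/mol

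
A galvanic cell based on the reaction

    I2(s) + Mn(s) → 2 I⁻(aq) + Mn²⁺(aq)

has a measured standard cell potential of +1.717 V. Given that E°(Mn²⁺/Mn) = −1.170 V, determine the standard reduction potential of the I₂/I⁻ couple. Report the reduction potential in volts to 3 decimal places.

+0.547 V

In the reaction as written the I₂/I⁻ couple is reduced (cathode) and Mn²⁺/Mn is oxidized (anode), so E°cell = E°(I₂/I⁻) − E°(Mn²⁺/Mn).
E°(I₂/I⁻) = E°cell + E°(anode) = +1.717 + (−1.170) = +0.547 V.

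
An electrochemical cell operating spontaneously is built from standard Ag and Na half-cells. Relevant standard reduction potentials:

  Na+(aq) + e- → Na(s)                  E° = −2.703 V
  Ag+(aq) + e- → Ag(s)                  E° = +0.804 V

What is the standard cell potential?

The Ag⁺/Ag couple has the higher E°, so Ag ion is reduced (cathode) and Na is oxidized (anode).
E°cell = E°(cathode) − E°(anode) = +0.804 − (−2.703) = +3.507 V.

+3.507 V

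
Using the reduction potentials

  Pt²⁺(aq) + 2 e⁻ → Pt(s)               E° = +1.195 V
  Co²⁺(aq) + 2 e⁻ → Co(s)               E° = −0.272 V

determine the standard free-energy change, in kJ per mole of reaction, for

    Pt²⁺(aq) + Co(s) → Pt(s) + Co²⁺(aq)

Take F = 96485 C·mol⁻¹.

In the reaction as written Pt²⁺(aq) is reduced, so the Pt²⁺/Pt couple is the cathode and Co²⁺/Co is the anode.
E°cell = +1.195 − (−0.272) = +1.467 V; balancing electrons gives n = 2.
ΔG° = −nFE°cell = −(2)(96485)(+1.467) J/mol = −283 kJ/mol.

−283 kJ/mol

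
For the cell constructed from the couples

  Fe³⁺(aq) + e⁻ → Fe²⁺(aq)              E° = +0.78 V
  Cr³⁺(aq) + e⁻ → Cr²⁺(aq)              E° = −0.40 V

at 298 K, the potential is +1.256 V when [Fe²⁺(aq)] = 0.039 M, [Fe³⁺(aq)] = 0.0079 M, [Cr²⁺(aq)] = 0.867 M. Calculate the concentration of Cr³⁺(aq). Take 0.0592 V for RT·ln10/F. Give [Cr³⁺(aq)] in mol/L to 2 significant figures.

The Fe³⁺/Fe²⁺ couple has the larger reduction potential, so it is the cathode: E°cell = +0.78 − (−0.40) = +1.18 V and n = 1.
Since E = E° − (0.0592/n)·log Q, log Q = n(E° − E)/0.0592 = −1.284.
Balancing electrons gives Fe³⁺(aq) + Cr²⁺(aq) → Fe²⁺(aq) + Cr³⁺(aq); thus Q = ([Fe²⁺(aq)]·[Cr³⁺(aq)]) / ([Fe³⁺(aq)]·[Cr²⁺(aq)]).
Substituting the known concentrations and solving, log [Cr³⁺(aq)] = −2.039 and [Cr³⁺(aq)] = 0.0091 M.

0.0091 M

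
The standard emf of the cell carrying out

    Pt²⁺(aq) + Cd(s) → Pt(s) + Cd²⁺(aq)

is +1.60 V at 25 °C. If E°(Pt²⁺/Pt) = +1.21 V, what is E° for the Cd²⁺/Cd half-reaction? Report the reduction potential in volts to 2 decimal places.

−0.39 V

In the reaction as written the Pt²⁺/Pt couple is reduced (cathode) and Cd²⁺/Cd is oxidized (anode), so E°cell = E°(Pt²⁺/Pt) − E°(Cd²⁺/Cd).
E°(Cd²⁺/Cd) = E°(cathode) − E°cell = +1.21 − (+1.60) = −0.39 V.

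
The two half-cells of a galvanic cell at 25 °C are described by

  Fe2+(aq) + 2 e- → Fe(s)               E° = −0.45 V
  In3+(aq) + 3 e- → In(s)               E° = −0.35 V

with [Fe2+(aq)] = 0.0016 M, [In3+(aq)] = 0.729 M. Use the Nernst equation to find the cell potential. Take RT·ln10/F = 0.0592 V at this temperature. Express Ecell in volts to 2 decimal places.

+0.18 V

In³⁺/In is reduced (cathode, E° = −0.35 V) and Fe²⁺/Fe is oxidized (anode).
E°cell = −0.35 − (−0.45) = +0.10 V, with n = 6 electrons transferred.
The balanced reaction is 2 In3+(aq) + 3 Fe(s) → 2 In(s) + 3 Fe2+(aq), so Q = [Fe2+(aq)]^3 / [In3+(aq)]^2 = 7.71×10^−9 and log Q = −8.113.
E = E° − (0.0592/n)·log Q = +0.10 − (0.0592/6)(−8.113) = +0.18 V.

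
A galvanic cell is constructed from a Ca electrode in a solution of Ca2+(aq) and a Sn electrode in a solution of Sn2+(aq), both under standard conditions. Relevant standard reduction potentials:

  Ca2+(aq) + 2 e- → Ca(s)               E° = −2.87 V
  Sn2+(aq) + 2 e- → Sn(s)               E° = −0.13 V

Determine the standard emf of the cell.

+2.74 V

Of the two couples in this cell, the one with the more positive reduction potential is reduced at the cathode: here that is Sn²⁺/Sn (−0.13 V); Ca²⁺/Ca (−2.87 V) is the anode.
E°cell = E°(cathode) − E°(anode) = −0.13 − (−2.87) = +2.74 V.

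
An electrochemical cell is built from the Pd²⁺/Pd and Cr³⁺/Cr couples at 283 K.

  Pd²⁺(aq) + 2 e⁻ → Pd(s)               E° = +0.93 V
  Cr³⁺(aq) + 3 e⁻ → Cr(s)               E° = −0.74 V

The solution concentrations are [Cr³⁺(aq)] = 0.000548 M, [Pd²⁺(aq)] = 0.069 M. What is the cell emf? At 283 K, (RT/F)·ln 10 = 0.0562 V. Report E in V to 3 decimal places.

+1.698 V

The Pd²⁺/Pd couple has the more positive E°, so it is the cathode; Cr³⁺/Cr is the anode.
E°cell = E°cat − E°an = +0.93 − (−0.74) = +1.67 V; n = 6.
For the overall reaction 3 Pd²⁺(aq) + 2 Cr(s) → 3 Pd(s) + 2 Cr³⁺(aq), Q = [Cr³⁺(aq)]^2 / [Pd²⁺(aq)]^3 = 0.000914, giving log Q = −3.039.
Applying E = E° − (RT ln10/nF)·log Q gives +1.67 − (0.0562/6)(−3.039) = +1.698 V.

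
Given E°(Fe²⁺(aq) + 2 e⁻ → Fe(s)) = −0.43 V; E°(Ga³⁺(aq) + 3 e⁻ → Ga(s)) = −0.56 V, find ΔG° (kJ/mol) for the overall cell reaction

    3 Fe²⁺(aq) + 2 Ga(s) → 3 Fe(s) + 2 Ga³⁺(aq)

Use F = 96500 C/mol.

−75.3 kJ/mol

In the reaction as written Fe²⁺(aq) is reduced, so the Fe²⁺/Fe couple is the cathode and Ga³⁺/Ga is the anode.
E°cell = −0.43 − (−0.56) = +0.13 V; balancing electrons gives n = 6.
ΔG° = −nFE°cell = −(6)(96500)(+0.13) J/mol = −75.3 kJ/mol.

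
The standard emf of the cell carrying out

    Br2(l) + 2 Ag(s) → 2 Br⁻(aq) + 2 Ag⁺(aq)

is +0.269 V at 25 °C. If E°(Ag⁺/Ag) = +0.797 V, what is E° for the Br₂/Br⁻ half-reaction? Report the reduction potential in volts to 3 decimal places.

+1.066 V

In the reaction as written the Br₂/Br⁻ couple is reduced (cathode) and Ag⁺/Ag is oxidized (anode), so E°cell = E°(Br₂/Br⁻) − E°(Ag⁺/Ag).
E°(Br₂/Br⁻) = E°cell + E°(anode) = +0.269 + (+0.797) = +1.066 V.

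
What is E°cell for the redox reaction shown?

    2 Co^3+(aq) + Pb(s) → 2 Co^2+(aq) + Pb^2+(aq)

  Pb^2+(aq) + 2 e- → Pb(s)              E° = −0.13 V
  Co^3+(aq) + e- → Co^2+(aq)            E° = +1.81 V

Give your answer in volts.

Co^3+(aq) gains electrons, so the Co³⁺/Co²⁺ couple is the cathode; the Pb²⁺/Pb couple is the anode.
E°cell = E°(cathode) − E°(anode) = +1.81 − (−0.13) = +1.94 V.
The positive value indicates the reaction is spontaneous as written.

+1.94 V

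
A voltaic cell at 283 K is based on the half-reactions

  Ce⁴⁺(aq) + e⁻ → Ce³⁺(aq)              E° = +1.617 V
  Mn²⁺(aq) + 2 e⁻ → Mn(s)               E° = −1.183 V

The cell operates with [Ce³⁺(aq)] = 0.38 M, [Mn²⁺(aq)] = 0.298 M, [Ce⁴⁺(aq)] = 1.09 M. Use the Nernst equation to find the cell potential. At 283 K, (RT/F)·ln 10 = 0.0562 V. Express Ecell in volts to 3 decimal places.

+2.840 V

Ce⁴⁺/Ce³⁺ is reduced (cathode, E° = +1.617 V) and Mn²⁺/Mn is oxidized (anode).
E°cell = E°cat − E°an = +1.617 − (−1.183) = +2.800 V; n = 2.
Balancing gives 2 Ce⁴⁺(aq) + Mn(s) → 2 Ce³⁺(aq) + Mn²⁺(aq); hence Q = ([Ce³⁺(aq)]^2·[Mn²⁺(aq)]) / [Ce⁴⁺(aq)]^2 = 0.0362 (log Q = −1.441).
E = E° − (0.0562/n)·log Q = +2.800 − (0.0562/2)(−1.441) = +2.840 V.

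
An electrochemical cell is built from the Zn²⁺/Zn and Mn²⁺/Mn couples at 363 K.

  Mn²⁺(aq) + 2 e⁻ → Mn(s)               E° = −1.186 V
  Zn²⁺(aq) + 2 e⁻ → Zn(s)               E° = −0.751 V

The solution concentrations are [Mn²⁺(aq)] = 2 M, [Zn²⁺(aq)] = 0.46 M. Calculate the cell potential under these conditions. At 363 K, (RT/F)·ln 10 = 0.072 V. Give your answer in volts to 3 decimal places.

+0.412 V

Zn²⁺/Zn is reduced (cathode, E° = −0.751 V) and Mn²⁺/Mn is oxidized (anode).
The standard potential is −0.751 − (−1.186) = +0.435 V and the balanced reaction transfers n = 2 electrons.
Balancing gives Zn²⁺(aq) + Mn(s) → Zn(s) + Mn²⁺(aq); hence Q = [Mn²⁺(aq)] / [Zn²⁺(aq)] = 4.35 (log Q = 0.638).
Applying E = E° − (RT ln10/nF)·log Q gives +0.435 − (0.072/2)(0.638) = +0.412 V.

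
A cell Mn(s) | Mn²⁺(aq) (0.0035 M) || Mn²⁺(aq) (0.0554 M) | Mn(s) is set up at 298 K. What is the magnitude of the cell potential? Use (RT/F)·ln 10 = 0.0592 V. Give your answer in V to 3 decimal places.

For a concentration cell E°cell = 0, since both electrodes use the same couple.
The compartment with the higher Mn²⁺(aq) concentration (0.0554 M) acts as the cathode; ions are reduced there and produced at the dilute (0.0035 M) anode.
With n = 2, Ecell = −(0.0592/2)·log([dilute]/[conc]) = −(0.0592/2)·log(0.0035/0.0554) = +0.036 V.

0.036 V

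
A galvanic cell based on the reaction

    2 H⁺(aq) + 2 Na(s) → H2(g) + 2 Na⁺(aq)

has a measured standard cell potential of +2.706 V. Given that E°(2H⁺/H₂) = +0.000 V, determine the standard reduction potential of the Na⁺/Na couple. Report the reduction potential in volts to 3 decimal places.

In the reaction as written the 2H⁺/H₂ couple is reduced (cathode) and Na⁺/Na is oxidized (anode), so E°cell = E°(2H⁺/H₂) − E°(Na⁺/Na).
E°(Na⁺/Na) = E°(cathode) − E°cell = +0.000 − (+2.706) = −2.706 V.

−2.706 V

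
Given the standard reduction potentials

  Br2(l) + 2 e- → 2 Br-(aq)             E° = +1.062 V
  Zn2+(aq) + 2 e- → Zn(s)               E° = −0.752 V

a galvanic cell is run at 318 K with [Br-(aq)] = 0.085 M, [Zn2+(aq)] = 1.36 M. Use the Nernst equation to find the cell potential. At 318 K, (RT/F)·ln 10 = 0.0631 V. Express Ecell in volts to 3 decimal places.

Br₂/Br⁻ is reduced (cathode, E° = +1.062 V) and Zn²⁺/Zn is oxidized (anode).
E°cell = E°cat − E°an = +1.062 − (−0.752) = +1.814 V; n = 2.
For the overall reaction Br2(l) + Zn(s) → 2 Br-(aq) + Zn2+(aq), Q = [Br-(aq)]^2·[Zn2+(aq)] = 0.00983, giving log Q = −2.008.
By the Nernst equation, E = +1.814 − (0.0631/2)·(−2.008) = +1.877 V.

+1.877 V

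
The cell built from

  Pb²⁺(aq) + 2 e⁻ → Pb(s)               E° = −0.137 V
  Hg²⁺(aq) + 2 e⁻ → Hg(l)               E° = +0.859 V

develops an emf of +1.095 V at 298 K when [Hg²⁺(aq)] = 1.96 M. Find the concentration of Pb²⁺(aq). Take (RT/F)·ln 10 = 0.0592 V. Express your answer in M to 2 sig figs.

0.00089 M

With Hg²⁺/Hg at the cathode and Pb²⁺/Pb at the anode, E°cell = +0.859 − (−0.137) = +0.996 V (n = 2).
Rearranging E = E° − (0.0592/n)·log Q gives log Q = 2(+0.996 − (+1.095))/0.0592 = −3.345.
Balancing electrons gives Hg²⁺(aq) + Pb(s) → Hg(l) + Pb²⁺(aq); thus Q = [Pb²⁺(aq)] / [Hg²⁺(aq)].
Solving for the unknown gives log [Pb²⁺(aq)] = −3.053, so [Pb²⁺(aq)] ≈ 0.00089 M.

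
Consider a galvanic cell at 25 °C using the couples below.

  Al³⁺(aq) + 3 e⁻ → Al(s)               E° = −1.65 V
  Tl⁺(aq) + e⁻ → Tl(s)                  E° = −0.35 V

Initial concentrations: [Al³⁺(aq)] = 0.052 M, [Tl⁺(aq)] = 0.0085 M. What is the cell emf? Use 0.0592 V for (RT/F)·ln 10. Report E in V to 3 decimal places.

Since E°(Tl⁺/Tl) > E°(Al³⁺/Al), Tl⁺/Tl serves as the cathode.
E°cell = −0.35 − (−1.65) = +1.30 V, with n = 3 electrons transferred.
For the overall reaction 3 Tl⁺(aq) + Al(s) → 3 Tl(s) + Al³⁺(aq), Q = [Al³⁺(aq)] / [Tl⁺(aq)]^3 = 8.47×10^4, giving log Q = 4.928.
E = E° − (0.0592/n)·log Q = +1.30 − (0.0592/3)(4.928) = +1.203 V.

+1.203 V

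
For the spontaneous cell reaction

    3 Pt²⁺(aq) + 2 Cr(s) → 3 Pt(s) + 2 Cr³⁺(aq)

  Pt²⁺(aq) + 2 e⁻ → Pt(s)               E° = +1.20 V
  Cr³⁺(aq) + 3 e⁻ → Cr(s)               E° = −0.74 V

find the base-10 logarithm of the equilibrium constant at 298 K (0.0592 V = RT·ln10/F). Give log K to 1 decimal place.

The Pt²⁺/Pt couple is reduced (cathode); E°cell = +1.20 − (−0.74) = +1.94 V with n = 6.
At equilibrium E = 0, so log K = nE°cell / 0.0592 = (6)(+1.94) / 0.0592 = 196.6.

log K = 196.6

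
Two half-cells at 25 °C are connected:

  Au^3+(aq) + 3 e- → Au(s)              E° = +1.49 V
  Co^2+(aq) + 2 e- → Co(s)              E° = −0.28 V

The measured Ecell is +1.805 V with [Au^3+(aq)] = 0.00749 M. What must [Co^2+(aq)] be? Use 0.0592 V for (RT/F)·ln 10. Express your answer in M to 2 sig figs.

Au³⁺/Au is the cathode (higher E°); E°cell = +1.49 − (−0.28) = +1.77 V with n = 6.
Rearranging E = E° − (0.0592/n)·log Q gives log Q = 6(+1.77 − (+1.805))/0.0592 = −3.547.
Balancing electrons gives 2 Au^3+(aq) + 3 Co(s) → 2 Au(s) + 3 Co^2+(aq); thus Q = [Co^2+(aq)]^3 / [Au^3+(aq)]^2.
Isolating [Co^2+(aq)] in Q = 10^{−3.547} yields log [Co^2+(aq)] = −2.599, i.e. 0.0025 M.

0.0025 M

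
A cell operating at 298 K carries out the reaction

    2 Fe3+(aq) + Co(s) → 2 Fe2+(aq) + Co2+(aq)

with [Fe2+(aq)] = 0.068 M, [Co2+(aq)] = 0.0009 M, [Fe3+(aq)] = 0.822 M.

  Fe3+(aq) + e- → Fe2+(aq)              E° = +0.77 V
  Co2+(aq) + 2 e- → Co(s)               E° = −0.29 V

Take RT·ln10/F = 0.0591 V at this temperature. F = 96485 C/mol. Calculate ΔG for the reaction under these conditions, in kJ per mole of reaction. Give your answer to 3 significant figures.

The standard cell potential is +0.77 − (−0.29) = +1.06 V, with n = 2 electrons in the balanced equation.
Q = ([Fe2+(aq)]^2·[Co2+(aq)]) / [Fe3+(aq)]^2 = 6.16×10^−6, so log Q = −5.210 and E = +1.06 − (0.0591/2)(−5.210) = +1.2140 V.
ΔG = −nFE = −(2)(96485)(+1.2140) J/mol = −234 kJ/mol.

−234 kJ/mol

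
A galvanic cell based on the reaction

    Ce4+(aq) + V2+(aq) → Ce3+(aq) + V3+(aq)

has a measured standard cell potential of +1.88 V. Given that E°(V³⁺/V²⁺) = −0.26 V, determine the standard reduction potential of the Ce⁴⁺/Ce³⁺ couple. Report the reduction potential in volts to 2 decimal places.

+1.62 V

In the reaction as written the Ce⁴⁺/Ce³⁺ couple is reduced (cathode) and V³⁺/V²⁺ is oxidized (anode), so E°cell = E°(Ce⁴⁺/Ce³⁺) − E°(V³⁺/V²⁺).
E°(Ce⁴⁺/Ce³⁺) = E°cell + E°(anode) = +1.88 + (−0.26) = +1.62 V.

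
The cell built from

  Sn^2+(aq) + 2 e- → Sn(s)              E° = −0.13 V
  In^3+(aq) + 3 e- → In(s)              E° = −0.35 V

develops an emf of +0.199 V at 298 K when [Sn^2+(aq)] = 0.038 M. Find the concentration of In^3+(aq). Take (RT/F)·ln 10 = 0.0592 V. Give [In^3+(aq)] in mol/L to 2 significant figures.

The Sn²⁺/Sn couple has the larger reduction potential, so it is the cathode: E°cell = −0.13 − (−0.35) = +0.22 V and n = 6.
Rearranging E = E° − (0.0592/n)·log Q gives log Q = 6(+0.22 − (+0.199))/0.0592 = 2.128.
For 3 Sn^2+(aq) + 2 In(s) → 3 Sn(s) + 2 In^3+(aq), the reaction quotient is Q = [In^3+(aq)]^2 / [Sn^2+(aq)]^3.
Solving for the unknown gives log [In^3+(aq)] = −1.066, so [In^3+(aq)] ≈ 0.086 M.

0.086 M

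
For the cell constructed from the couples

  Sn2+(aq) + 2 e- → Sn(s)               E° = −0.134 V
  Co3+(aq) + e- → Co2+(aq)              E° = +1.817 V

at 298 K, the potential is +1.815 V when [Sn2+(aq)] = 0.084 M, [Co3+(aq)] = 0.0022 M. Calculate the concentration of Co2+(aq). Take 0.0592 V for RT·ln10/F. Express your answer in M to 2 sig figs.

1.5 M

With Co³⁺/Co²⁺ at the cathode and Sn²⁺/Sn at the anode, E°cell = +1.817 − (−0.134) = +1.951 V (n = 2).
Since E = E° − (0.0592/n)·log Q, log Q = n(E° − E)/0.0592 = 4.595.
Balancing electrons gives 2 Co3+(aq) + Sn(s) → 2 Co2+(aq) + Sn2+(aq); thus Q = ([Co2+(aq)]^2·[Sn2+(aq)]) / [Co3+(aq)]^2.
Solving for the unknown gives log [Co2+(aq)] = 0.178, so [Co2+(aq)] ≈ 1.5 M.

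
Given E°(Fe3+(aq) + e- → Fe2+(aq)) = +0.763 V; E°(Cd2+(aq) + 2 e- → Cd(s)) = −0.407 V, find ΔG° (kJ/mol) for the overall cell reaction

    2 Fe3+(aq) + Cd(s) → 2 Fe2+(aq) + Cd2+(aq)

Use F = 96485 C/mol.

−226 kJ/mol

In the reaction as written Fe3+(aq) is reduced, so the Fe³⁺/Fe²⁺ couple is the cathode and Cd²⁺/Cd is the anode.
E°cell = +0.763 − (−0.407) = +1.170 V; balancing electrons gives n = 2.
ΔG° = −nFE°cell = −(2)(96485)(+1.170) J/mol = −226 kJ/mol.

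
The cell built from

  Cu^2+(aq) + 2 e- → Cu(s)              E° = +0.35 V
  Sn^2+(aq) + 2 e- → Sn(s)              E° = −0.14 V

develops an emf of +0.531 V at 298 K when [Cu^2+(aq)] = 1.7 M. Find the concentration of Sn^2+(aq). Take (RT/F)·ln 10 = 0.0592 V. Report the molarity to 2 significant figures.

The Cu²⁺/Cu couple has the larger reduction potential, so it is the cathode: E°cell = +0.35 − (−0.14) = +0.49 V and n = 2.
From the Nernst equation, log Q = n(E° − E)/0.0592 = 2·(+0.49 − (+0.531))/0.0592 = −1.385.
The balanced reaction is Cu^2+(aq) + Sn(s) → Cu(s) + Sn^2+(aq), so Q = [Sn^2+(aq)] / [Cu^2+(aq)].
Substituting the known concentrations and solving, log [Sn^2+(aq)] = −1.155 and [Sn^2+(aq)] = 0.070 M.

0.070 M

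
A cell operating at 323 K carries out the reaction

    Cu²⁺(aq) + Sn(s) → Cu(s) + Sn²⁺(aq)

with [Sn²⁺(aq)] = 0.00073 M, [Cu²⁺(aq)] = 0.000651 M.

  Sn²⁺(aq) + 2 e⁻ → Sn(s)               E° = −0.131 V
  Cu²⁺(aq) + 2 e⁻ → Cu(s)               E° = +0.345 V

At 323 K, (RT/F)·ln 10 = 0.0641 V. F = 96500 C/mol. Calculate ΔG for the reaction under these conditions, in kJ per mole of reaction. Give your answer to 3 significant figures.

The standard cell potential is +0.345 − (−0.131) = +0.476 V, with n = 2 electrons in the balanced equation.
Here Q = [Sn²⁺(aq)] / [Cu²⁺(aq)] = 1.12 (log Q = 0.050), giving E = +0.476 − (0.0641/2)·(0.050) = +0.4744 V.
ΔG = −nFE = −(2)(96500)(+0.4744) J/mol = −91.6 kJ/mol.

−91.6 kJ/mol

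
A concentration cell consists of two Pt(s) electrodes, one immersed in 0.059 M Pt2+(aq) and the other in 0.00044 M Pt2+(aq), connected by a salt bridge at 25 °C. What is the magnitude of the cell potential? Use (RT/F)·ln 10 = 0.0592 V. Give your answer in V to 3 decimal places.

For a concentration cell E°cell = 0, since both electrodes use the same couple.
The compartment with the higher Pt2+(aq) concentration (0.059 M) acts as the cathode; ions are reduced there and produced at the dilute (0.00044 M) anode.
With n = 2, Ecell = −(0.0592/2)·log([dilute]/[conc]) = −(0.0592/2)·log(0.00044/0.059) = +0.063 V.

0.063 V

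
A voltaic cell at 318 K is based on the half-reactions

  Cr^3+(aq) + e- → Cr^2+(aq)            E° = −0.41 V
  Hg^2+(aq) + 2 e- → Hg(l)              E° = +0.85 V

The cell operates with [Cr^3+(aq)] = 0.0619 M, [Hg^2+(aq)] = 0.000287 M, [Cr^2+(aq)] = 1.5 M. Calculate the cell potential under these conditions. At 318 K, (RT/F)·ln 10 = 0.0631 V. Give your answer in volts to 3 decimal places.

+1.236 V

The Hg²⁺/Hg couple has the more positive E°, so it is the cathode; Cr³⁺/Cr²⁺ is the anode.
E°cell = E°cat − E°an = +0.85 − (−0.41) = +1.26 V; n = 2.
For the overall reaction Hg^2+(aq) + 2 Cr^2+(aq) → Hg(l) + 2 Cr^3+(aq), Q = [Cr^3+(aq)]^2 / ([Hg^2+(aq)]·[Cr^2+(aq)]^2) = 5.93, giving log Q = 0.773.
By the Nernst equation, E = +1.26 − (0.0631/2)·(0.773) = +1.236 V.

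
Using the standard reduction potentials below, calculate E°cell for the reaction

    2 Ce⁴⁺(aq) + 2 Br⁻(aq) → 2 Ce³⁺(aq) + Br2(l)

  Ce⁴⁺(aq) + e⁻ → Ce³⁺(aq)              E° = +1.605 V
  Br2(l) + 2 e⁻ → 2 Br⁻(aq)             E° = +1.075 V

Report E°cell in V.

+0.530 V

Ce⁴⁺(aq) gains electrons, so the Ce⁴⁺/Ce³⁺ couple is the cathode; the Br₂/Br⁻ couple is the anode.
E°cell = E°(cathode) − E°(anode) = +1.605 − (+1.075) = +0.530 V.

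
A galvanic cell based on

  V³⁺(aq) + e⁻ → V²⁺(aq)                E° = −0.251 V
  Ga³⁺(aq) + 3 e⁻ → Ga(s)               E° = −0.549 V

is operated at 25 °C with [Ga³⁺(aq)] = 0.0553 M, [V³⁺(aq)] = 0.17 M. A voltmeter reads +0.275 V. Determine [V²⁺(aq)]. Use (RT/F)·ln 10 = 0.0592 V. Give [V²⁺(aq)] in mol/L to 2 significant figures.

The V³⁺/V²⁺ couple has the larger reduction potential, so it is the cathode: E°cell = −0.251 − (−0.549) = +0.298 V and n = 3.
From the Nernst equation, log Q = n(E° − E)/0.0592 = 3·(+0.298 − (+0.275))/0.0592 = 1.166.
The balanced reaction is 3 V³⁺(aq) + Ga(s) → 3 V²⁺(aq) + Ga³⁺(aq), so Q = ([V²⁺(aq)]^3·[Ga³⁺(aq)]) / [V³⁺(aq)]^3.
Isolating [V²⁺(aq)] in Q = 10^{1.166} yields log [V²⁺(aq)] = 0.038, i.e. 1.1 M.

1.1 M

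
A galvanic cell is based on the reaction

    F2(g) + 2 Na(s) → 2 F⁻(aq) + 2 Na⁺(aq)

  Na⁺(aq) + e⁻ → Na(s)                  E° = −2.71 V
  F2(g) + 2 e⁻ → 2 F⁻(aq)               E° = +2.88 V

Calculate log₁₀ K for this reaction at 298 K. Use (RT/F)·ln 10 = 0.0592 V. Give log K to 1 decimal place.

The F₂/F⁻ couple is reduced (cathode); E°cell = +2.88 − (−2.71) = +5.59 V with n = 2.
At equilibrium E = 0, so log K = nE°cell / 0.0592 = (2)(+5.59) / 0.0592 = 188.9.

log K = 188.9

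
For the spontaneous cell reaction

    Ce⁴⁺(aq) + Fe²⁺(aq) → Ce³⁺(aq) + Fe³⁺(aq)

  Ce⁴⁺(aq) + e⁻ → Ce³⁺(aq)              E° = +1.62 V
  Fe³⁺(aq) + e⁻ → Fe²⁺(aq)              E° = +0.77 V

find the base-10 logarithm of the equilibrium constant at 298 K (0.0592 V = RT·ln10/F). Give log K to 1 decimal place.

The Ce⁴⁺/Ce³⁺ couple is reduced (cathode); E°cell = +1.62 − (+0.77) = +0.85 V with n = 1.
At equilibrium E = 0, so log K = nE°cell / 0.0592 = (1)(+0.85) / 0.0592 = 14.4.

log K = 14.4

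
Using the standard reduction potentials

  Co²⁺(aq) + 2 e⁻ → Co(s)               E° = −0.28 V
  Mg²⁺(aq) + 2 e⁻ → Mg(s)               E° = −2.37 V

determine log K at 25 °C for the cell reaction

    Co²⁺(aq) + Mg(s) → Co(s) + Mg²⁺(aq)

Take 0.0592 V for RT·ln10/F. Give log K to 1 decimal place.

log K = 70.6

The Co²⁺/Co couple is reduced (cathode); E°cell = −0.28 − (−2.37) = +2.09 V with n = 2.
At equilibrium E = 0, so log K = nE°cell / 0.0592 = (2)(+2.09) / 0.0592 = 70.6.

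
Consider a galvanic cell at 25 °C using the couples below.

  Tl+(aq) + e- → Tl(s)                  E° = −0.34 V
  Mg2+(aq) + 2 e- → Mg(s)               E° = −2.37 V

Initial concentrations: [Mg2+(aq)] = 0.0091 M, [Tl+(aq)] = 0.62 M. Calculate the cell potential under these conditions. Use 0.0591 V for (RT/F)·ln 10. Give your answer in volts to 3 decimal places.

+2.078 V

Since E°(Tl⁺/Tl) > E°(Mg²⁺/Mg), Tl⁺/Tl serves as the cathode.
E°cell = E°cat − E°an = −0.34 − (−2.37) = +2.03 V; n = 2.
Balancing gives 2 Tl+(aq) + Mg(s) → 2 Tl(s) + Mg2+(aq); hence Q = [Mg2+(aq)] / [Tl+(aq)]^2 = 0.0237 (log Q = −1.626).
By the Nernst equation, E = +2.03 − (0.0591/2)·(−1.626) = +2.078 V.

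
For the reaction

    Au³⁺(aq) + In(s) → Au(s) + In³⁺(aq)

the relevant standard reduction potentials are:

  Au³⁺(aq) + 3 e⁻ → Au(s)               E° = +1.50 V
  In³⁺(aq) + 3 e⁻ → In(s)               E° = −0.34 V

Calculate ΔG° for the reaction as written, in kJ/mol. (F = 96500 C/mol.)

In the reaction as written Au³⁺(aq) is reduced, so the Au³⁺/Au couple is the cathode and In³⁺/In is the anode.
E°cell = +1.50 − (−0.34) = +1.84 V; balancing electrons gives n = 3.
ΔG° = −nFE°cell = −(3)(96500)(+1.84) J/mol = −533 kJ/mol.

−533 kJ/mol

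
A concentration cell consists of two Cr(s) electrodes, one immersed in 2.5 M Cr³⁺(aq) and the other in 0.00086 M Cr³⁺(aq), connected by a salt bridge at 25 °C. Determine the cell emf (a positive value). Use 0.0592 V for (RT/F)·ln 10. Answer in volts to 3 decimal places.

0.068 V

For a concentration cell E°cell = 0, since both electrodes use the same couple.
The compartment with the higher Cr³⁺(aq) concentration (2.5 M) acts as the cathode; ions are reduced there and produced at the dilute (0.00086 M) anode.
With n = 3, Ecell = −(0.0592/3)·log([dilute]/[conc]) = −(0.0592/3)·log(0.00086/2.5) = +0.068 V.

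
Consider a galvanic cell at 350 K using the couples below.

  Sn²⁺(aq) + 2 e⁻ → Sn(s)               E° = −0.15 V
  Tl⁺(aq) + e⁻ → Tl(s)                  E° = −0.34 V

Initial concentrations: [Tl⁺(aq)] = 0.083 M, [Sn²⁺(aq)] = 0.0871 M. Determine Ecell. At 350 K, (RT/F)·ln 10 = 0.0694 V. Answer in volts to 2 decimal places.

+0.23 V

Since E°(Sn²⁺/Sn) > E°(Tl⁺/Tl), Sn²⁺/Sn serves as the cathode.
E°cell = E°cat − E°an = −0.15 − (−0.34) = +0.19 V; n = 2.
Balancing gives Sn²⁺(aq) + 2 Tl(s) → Sn(s) + 2 Tl⁺(aq); hence Q = [Tl⁺(aq)]^2 / [Sn²⁺(aq)] = 0.0791 (log Q = −1.102).
E = E° − (0.0694/n)·log Q = +0.19 − (0.0694/2)(−1.102) = +0.23 V.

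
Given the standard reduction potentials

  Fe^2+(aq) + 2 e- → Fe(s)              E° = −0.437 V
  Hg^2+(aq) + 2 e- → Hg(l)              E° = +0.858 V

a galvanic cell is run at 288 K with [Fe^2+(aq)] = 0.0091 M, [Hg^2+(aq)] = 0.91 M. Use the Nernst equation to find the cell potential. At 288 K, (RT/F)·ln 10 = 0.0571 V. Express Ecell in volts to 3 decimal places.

+1.352 V

Since E°(Hg²⁺/Hg) > E°(Fe²⁺/Fe), Hg²⁺/Hg serves as the cathode.
E°cell = +0.858 − (−0.437) = +1.295 V, with n = 2 electrons transferred.
The balanced reaction is Hg^2+(aq) + Fe(s) → Hg(l) + Fe^2+(aq), so Q = [Fe^2+(aq)] / [Hg^2+(aq)] = 0.01 and log Q = −2.000.
Applying E = E° − (RT ln10/nF)·log Q gives +1.295 − (0.0571/2)(−2.000) = +1.352 V.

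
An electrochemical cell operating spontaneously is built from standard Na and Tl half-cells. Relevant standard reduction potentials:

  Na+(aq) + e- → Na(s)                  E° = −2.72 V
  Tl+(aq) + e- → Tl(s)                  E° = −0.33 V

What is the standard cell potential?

Of the two couples in this cell, the one with the more positive reduction potential is reduced at the cathode: here that is Tl⁺/Tl (−0.33 V); Na⁺/Na (−2.72 V) is the anode.
E°cell = E°(cathode) − E°(anode) = −0.33 − (−2.72) = +2.39 V.

+2.39 V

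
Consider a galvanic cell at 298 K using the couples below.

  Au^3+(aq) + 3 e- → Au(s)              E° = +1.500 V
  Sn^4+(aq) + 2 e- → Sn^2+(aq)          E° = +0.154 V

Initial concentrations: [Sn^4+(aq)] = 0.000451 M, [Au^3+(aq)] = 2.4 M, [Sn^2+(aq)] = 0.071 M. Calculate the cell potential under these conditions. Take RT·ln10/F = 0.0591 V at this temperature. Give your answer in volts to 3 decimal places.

+1.418 V

The Au³⁺/Au couple has the more positive E°, so it is the cathode; Sn⁴⁺/Sn²⁺ is the anode.
E°cell = +1.500 − (+0.154) = +1.346 V, with n = 6 electrons transferred.
Balancing gives 2 Au^3+(aq) + 3 Sn^2+(aq) → 2 Au(s) + 3 Sn^4+(aq); hence Q = [Sn^4+(aq)]^3 / ([Au^3+(aq)]^2·[Sn^2+(aq)]^3) = 4.45×10^−8 (log Q = −7.352).
Applying E = E° − (RT ln10/nF)·log Q gives +1.346 − (0.0591/6)(−7.352) = +1.418 V.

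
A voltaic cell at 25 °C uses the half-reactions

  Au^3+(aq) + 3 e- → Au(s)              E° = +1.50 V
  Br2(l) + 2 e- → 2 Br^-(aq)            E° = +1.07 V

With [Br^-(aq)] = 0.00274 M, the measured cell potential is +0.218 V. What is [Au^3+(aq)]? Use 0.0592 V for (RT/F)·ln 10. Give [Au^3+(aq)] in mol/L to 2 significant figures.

0.00088 M

The Au³⁺/Au couple has the larger reduction potential, so it is the cathode: E°cell = +1.50 − (+1.07) = +0.43 V and n = 6.
From the Nernst equation, log Q = n(E° − E)/0.0592 = 6·(+0.43 − (+0.218))/0.0592 = 21.486.
For 2 Au^3+(aq) + 6 Br^-(aq) → 2 Au(s) + 3 Br2(l), the reaction quotient is Q = 1 / ([Au^3+(aq)]^2·[Br^-(aq)]^6).
Isolating [Au^3+(aq)] in Q = 10^{21.486} yields log [Au^3+(aq)] = −3.056, i.e. 0.00088 M.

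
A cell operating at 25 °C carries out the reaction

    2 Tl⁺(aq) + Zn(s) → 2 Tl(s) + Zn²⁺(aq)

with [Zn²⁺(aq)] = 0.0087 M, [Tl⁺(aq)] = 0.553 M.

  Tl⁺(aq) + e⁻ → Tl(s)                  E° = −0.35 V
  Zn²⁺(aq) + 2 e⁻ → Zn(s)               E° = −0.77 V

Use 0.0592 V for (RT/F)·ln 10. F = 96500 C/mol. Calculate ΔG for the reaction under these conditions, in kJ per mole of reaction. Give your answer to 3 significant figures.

−89.9 kJ/mol

With Tl⁺/Tl reduced at the cathode, E°cell = −0.35 − (−0.77) = +0.42 V and n = 2.
Here Q = [Zn²⁺(aq)] / [Tl⁺(aq)]^2 = 0.0284 (log Q = −1.546), giving E = +0.42 − (0.0592/2)·(−1.546) = +0.4658 V.
Then ΔG = −nFE = −2 × 96500 × +0.4658 J/mol = −89.9 kJ/mol.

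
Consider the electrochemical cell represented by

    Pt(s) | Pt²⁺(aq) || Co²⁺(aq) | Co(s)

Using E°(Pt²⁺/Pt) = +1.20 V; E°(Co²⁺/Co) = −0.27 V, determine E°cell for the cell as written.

By convention the left-hand electrode in cell notation is the anode (oxidation) and the right-hand electrode is the cathode (reduction).
E°cell = E°(right) − E°(left) = −0.27 − (+1.20) = −1.47 V.
The negative sign shows that, as written, the cell would require an external voltage to drive the reaction.

−1.47 V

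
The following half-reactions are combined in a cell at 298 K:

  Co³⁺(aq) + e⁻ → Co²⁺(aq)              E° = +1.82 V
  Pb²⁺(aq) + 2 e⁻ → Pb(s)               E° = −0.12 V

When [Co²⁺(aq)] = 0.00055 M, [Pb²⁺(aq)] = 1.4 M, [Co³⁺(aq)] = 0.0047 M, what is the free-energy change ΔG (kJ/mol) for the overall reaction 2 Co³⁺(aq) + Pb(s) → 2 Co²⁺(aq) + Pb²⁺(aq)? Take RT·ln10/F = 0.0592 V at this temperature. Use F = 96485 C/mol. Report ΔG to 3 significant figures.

−384 kJ/mol

E°cell = +1.82 − (−0.12) = +1.94 V; the balanced reaction transfers n = 2 electrons.
Q = ([Co²⁺(aq)]^2·[Pb²⁺(aq)]) / [Co³⁺(aq)]^2 = 0.0192, so log Q = −1.717 and E = +1.94 − (0.0592/2)(−1.717) = +1.9908 V.
Finally ΔG = −nFE = −(2)(96485 C/mol)(+1.9908 V) = −384 kJ/mol.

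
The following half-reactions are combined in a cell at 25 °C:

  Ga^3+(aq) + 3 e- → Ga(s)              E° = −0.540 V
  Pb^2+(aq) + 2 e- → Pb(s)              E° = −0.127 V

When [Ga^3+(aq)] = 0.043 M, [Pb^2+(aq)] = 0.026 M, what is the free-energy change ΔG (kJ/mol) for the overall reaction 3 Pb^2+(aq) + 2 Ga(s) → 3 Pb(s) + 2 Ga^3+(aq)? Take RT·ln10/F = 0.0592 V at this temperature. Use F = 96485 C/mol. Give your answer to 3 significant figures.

−228 kJ/mol

E°cell = −0.127 − (−0.540) = +0.413 V; the balanced reaction transfers n = 6 electrons.
Here Q = [Ga^3+(aq)]^2 / [Pb^2+(aq)]^3 = 105 (log Q = 2.022), giving E = +0.413 − (0.0592/6)·(2.022) = +0.3930 V.
ΔG = −nFE = −(6)(96485)(+0.3930) J/mol = −228 kJ/mol.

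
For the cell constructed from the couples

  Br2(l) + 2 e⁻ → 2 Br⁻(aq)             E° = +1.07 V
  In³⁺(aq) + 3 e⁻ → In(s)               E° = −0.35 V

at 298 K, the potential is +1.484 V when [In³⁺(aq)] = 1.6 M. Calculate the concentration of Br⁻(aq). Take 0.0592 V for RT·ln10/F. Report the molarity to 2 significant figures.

0.071 M

Br₂/Br⁻ is the cathode (higher E°); E°cell = +1.07 − (−0.35) = +1.42 V with n = 6.
Since E = E° − (0.0592/n)·log Q, log Q = n(E° − E)/0.0592 = −6.486.
Balancing electrons gives 3 Br2(l) + 2 In(s) → 6 Br⁻(aq) + 2 In³⁺(aq); thus Q = [Br⁻(aq)]^6·[In³⁺(aq)]^2.
Isolating [Br⁻(aq)] in Q = 10^{−6.486} yields log [Br⁻(aq)] = −1.149, i.e. 0.071 M.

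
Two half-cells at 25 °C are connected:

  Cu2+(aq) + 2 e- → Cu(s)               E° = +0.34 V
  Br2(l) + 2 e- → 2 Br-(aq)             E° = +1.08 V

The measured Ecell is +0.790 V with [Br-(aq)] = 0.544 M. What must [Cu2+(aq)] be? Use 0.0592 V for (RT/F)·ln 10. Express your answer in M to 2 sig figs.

Br₂/Br⁻ is the cathode (higher E°); E°cell = +1.08 − (+0.34) = +0.74 V with n = 2.
Since E = E° − (0.0592/n)·log Q, log Q = n(E° − E)/0.0592 = −1.689.
The balanced reaction is Br2(l) + Cu(s) → 2 Br-(aq) + Cu2+(aq), so Q = [Br-(aq)]^2·[Cu2+(aq)].
Substituting the known concentrations and solving, log [Cu2+(aq)] = −1.160 and [Cu2+(aq)] = 0.069 M.

0.069 M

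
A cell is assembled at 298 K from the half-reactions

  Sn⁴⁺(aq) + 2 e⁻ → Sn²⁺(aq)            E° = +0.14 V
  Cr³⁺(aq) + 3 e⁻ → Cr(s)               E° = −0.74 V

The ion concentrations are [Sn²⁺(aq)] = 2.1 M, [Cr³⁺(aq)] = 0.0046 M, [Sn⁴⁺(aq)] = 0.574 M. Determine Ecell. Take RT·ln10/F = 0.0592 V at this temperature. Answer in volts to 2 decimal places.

+0.91 V

Since E°(Sn⁴⁺/Sn²⁺) > E°(Cr³⁺/Cr), Sn⁴⁺/Sn²⁺ serves as the cathode.
E°cell = E°cat − E°an = +0.14 − (−0.74) = +0.88 V; n = 6.
The balanced reaction is 3 Sn⁴⁺(aq) + 2 Cr(s) → 3 Sn²⁺(aq) + 2 Cr³⁺(aq), so Q = ([Sn²⁺(aq)]^3·[Cr³⁺(aq)]^2) / [Sn⁴⁺(aq)]^3 = 0.00104 and log Q = −2.985.
E = E° − (0.0592/n)·log Q = +0.88 − (0.0592/6)(−2.985) = +0.91 V.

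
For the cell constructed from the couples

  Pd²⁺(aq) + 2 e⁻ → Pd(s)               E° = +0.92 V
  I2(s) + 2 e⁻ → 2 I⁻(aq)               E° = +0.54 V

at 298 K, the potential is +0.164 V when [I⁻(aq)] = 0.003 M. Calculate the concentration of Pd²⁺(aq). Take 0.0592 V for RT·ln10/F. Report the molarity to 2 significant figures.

The Pd²⁺/Pd couple has the larger reduction potential, so it is the cathode: E°cell = +0.92 − (+0.54) = +0.38 V and n = 2.
From the Nernst equation, log Q = n(E° − E)/0.0592 = 2·(+0.38 − (+0.164))/0.0592 = 7.297.
For Pd²⁺(aq) + 2 I⁻(aq) → Pd(s) + I2(s), the reaction quotient is Q = 1 / ([Pd²⁺(aq)]·[I⁻(aq)]^2).
Solving for the unknown gives log [Pd²⁺(aq)] = −2.251, so [Pd²⁺(aq)] ≈ 0.0056 M.

0.0056 M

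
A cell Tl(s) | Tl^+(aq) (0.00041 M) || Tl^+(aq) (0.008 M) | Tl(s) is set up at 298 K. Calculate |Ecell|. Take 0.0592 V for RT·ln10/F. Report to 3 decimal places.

For a concentration cell E°cell = 0, since both electrodes use the same couple.
The compartment with the higher Tl^+(aq) concentration (0.008 M) acts as the cathode; ions are reduced there and produced at the dilute (0.00041 M) anode.
With n = 1, Ecell = −(0.0592/1)·log([dilute]/[conc]) = −(0.0592/1)·log(0.00041/0.008) = +0.076 V.

0.076 V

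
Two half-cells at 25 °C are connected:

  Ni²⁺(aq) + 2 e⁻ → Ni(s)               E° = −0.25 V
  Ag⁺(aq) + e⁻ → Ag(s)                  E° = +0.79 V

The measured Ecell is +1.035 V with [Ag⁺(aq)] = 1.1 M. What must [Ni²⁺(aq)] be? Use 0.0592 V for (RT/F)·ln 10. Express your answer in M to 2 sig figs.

1.8 M

The Ag⁺/Ag couple has the larger reduction potential, so it is the cathode: E°cell = +0.79 − (−0.25) = +1.04 V and n = 2.
From the Nernst equation, log Q = n(E° − E)/0.0592 = 2·(+1.04 − (+1.035))/0.0592 = 0.169.
The balanced reaction is 2 Ag⁺(aq) + Ni(s) → 2 Ag(s) + Ni²⁺(aq), so Q = [Ni²⁺(aq)] / [Ag⁺(aq)]^2.
Substituting the known concentrations and solving, log [Ni²⁺(aq)] = 0.252 and [Ni²⁺(aq)] = 1.8 M.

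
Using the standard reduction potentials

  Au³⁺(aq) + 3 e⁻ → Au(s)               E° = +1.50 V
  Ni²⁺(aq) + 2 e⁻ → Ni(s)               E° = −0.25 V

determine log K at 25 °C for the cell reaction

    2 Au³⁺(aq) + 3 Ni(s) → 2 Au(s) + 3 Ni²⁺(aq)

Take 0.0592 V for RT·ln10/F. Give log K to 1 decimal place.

The Au³⁺/Au couple is reduced (cathode); E°cell = +1.50 − (−0.25) = +1.75 V with n = 6.
At equilibrium E = 0, so log K = nE°cell / 0.0592 = (6)(+1.75) / 0.0592 = 177.4.

log K = 177.4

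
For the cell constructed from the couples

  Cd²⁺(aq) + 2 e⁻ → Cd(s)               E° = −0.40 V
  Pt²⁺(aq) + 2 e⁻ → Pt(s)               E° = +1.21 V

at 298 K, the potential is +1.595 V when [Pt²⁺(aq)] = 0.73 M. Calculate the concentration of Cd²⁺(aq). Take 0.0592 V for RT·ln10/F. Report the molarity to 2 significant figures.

Pt²⁺/Pt is the cathode (higher E°); E°cell = +1.21 − (−0.40) = +1.61 V with n = 2.
From the Nernst equation, log Q = n(E° − E)/0.0592 = 2·(+1.61 − (+1.595))/0.0592 = 0.507.
For Pt²⁺(aq) + Cd(s) → Pt(s) + Cd²⁺(aq), the reaction quotient is Q = [Cd²⁺(aq)] / [Pt²⁺(aq)].
Isolating [Cd²⁺(aq)] in Q = 10^{0.507} yields log [Cd²⁺(aq)] = 0.370, i.e. 2.3 M.

2.3 M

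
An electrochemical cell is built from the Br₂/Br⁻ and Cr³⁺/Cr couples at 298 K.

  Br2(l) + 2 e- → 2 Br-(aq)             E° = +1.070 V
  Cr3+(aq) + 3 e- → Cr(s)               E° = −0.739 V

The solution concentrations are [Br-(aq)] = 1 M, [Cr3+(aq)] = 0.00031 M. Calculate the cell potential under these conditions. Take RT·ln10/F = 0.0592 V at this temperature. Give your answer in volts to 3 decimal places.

Since E°(Br₂/Br⁻) > E°(Cr³⁺/Cr), Br₂/Br⁻ serves as the cathode.
E°cell = E°cat − E°an = +1.070 − (−0.739) = +1.809 V; n = 6.
The balanced reaction is 3 Br2(l) + 2 Cr(s) → 6 Br-(aq) + 2 Cr3+(aq), so Q = [Br-(aq)]^6·[Cr3+(aq)]^2 = 9.61×10^−8 and log Q = −7.017.
E = E° − (0.0592/n)·log Q = +1.809 − (0.0592/6)(−7.017) = +1.878 V.

+1.878 V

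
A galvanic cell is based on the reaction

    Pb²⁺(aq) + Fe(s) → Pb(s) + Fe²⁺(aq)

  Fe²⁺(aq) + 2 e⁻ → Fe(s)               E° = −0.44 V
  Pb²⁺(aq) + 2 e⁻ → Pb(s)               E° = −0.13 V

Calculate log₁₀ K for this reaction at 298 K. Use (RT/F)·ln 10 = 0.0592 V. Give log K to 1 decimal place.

log K = 10.5

The Pb²⁺/Pb couple is reduced (cathode); E°cell = −0.13 − (−0.44) = +0.31 V with n = 2.
At equilibrium E = 0, so log K = nE°cell / 0.0592 = (2)(+0.31) / 0.0592 = 10.5.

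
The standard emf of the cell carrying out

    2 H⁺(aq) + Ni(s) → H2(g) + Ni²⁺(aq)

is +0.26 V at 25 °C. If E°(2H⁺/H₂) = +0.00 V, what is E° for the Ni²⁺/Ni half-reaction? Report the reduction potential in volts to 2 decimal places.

−0.26 V

In the reaction as written the 2H⁺/H₂ couple is reduced (cathode) and Ni²⁺/Ni is oxidized (anode), so E°cell = E°(2H⁺/H₂) − E°(Ni²⁺/Ni).
E°(Ni²⁺/Ni) = E°(cathode) − E°cell = +0.00 − (+0.26) = −0.26 V.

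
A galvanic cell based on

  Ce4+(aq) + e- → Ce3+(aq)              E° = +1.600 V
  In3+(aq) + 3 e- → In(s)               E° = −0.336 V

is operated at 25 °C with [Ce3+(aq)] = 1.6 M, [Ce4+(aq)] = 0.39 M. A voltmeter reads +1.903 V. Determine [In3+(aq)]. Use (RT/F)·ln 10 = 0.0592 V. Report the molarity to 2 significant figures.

0.68 M

The Ce⁴⁺/Ce³⁺ couple has the larger reduction potential, so it is the cathode: E°cell = +1.600 − (−0.336) = +1.936 V and n = 3.
From the Nernst equation, log Q = n(E° − E)/0.0592 = 3·(+1.936 − (+1.903))/0.0592 = 1.672.
The balanced reaction is 3 Ce4+(aq) + In(s) → 3 Ce3+(aq) + In3+(aq), so Q = ([Ce3+(aq)]^3·[In3+(aq)]) / [Ce4+(aq)]^3.
Isolating [In3+(aq)] in Q = 10^{1.672} yields log [In3+(aq)] = −0.167, i.e. 0.68 M.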